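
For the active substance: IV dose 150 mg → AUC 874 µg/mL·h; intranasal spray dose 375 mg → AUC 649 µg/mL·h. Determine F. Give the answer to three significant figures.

F = (AUC_ev / D_ev) / (AUC_iv / D_iv)
  = (649/375) / (874/150)
  = 1.73067 / 5.82667 = 0.2970

F = 0.297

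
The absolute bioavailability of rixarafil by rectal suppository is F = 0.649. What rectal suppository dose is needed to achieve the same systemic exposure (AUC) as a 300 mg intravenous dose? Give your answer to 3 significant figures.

D_rectal = 462 mg

For equal systemic exposure: F × D_ev = D_iv
D_ev = D_iv / F = 300 / 0.649 = 462.25 mg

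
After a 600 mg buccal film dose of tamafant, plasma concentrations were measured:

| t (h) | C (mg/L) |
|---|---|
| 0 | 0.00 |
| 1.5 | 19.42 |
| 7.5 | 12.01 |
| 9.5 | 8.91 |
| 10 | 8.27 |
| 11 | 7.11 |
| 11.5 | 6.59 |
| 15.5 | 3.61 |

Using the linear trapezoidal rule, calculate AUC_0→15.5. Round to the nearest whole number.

AUC = 166 mg/L·h

Trapezoidal AUC_0→15.5:
  [0→1.5]: (0.00+19.42)/2 × 1.5 = 14.565
  [1.5→7.5]: (19.42+12.01)/2 × 6 = 94.29
  [7.5→9.5]: (12.01+8.91)/2 × 2 = 20.92
  [9.5→10]: (8.91+8.27)/2 × 0.5 = 4.295
  [10→11]: (8.27+7.11)/2 × 1 = 7.69
  [11→11.5]: (7.11+6.59)/2 × 0.5 = 3.425
  [11.5→15.5]: (6.59+3.61)/2 × 4 = 20.4
  Sum = 165.585 mg/L·h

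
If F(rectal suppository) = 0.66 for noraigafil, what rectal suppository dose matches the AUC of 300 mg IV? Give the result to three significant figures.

For equal systemic exposure: F × D_ev = D_iv
D_ev = D_iv / F = 300 / 0.66 = 454.545 mg

D_rectal = 455 mg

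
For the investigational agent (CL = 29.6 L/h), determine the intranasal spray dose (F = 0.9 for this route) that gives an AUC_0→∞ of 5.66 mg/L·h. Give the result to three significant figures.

Dose = CL × AUC_0→∞ / F
     = 29.6 × 5.66 / 0.9 = 186.151 mg

Dose = 186 mg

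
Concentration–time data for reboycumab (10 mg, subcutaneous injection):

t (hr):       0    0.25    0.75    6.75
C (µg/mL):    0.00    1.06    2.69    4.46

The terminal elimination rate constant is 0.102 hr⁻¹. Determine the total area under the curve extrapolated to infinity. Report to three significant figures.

AUC = 66.2 µg/mL·hr

Trapezoidal AUC_0→6.75:
  [0→0.25]: (0.00+1.06)/2 × 0.25 = 0.1325
  [0.25→0.75]: (1.06+2.69)/2 × 0.5 = 0.9375
  [0.75→6.75]: (2.69+4.46)/2 × 6 = 21.45
  Sum = 22.52 µg/mL·hr
Extrapolated tail: C_last / k_e = 4.46 / 0.102 = 43.725
AUC_0→∞ = 22.52 + 43.725 = 66.245 µg/mL·hr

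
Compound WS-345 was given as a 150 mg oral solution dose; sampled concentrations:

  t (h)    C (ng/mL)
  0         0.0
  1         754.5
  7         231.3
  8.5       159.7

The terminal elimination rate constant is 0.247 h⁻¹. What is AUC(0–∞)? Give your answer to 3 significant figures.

Trapezoidal AUC_0→8.5:
  [0→1]: (0.0+754.5)/2 × 1 = 377.25
  [1→7]: (754.5+231.3)/2 × 6 = 2957.4
  [7→8.5]: (231.3+159.7)/2 × 1.5 = 293.25
  Sum = 3627.9 ng/mL·h
Extrapolated tail: C_last / k_e = 159.7 / 0.247 = 646.559
AUC_0→∞ = 3627.9 + 646.559 = 4274.459 ng/mL·h

AUC = 4270 ng/mL·h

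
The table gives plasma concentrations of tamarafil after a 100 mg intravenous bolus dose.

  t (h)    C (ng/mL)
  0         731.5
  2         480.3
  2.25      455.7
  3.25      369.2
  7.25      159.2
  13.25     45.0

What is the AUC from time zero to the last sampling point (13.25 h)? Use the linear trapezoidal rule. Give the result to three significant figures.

AUC = 3410 ng/mL·h

Trapezoidal AUC_0→13.25:
  [0→2]: (731.5+480.3)/2 × 2 = 1211.8
  [2→2.25]: (480.3+455.7)/2 × 0.25 = 117.0
  [2.25→3.25]: (455.7+369.2)/2 × 1 = 412.45
  [3.25→7.25]: (369.2+159.2)/2 × 4 = 1056.8
  [7.25→13.25]: (159.2+45.0)/2 × 6 = 612.6
  Sum = 3410.65 ng/mL·h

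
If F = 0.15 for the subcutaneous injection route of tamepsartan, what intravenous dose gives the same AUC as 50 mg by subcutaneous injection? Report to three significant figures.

D_iv = 7.50 mg

Systemic exposure from an extravascular dose = F × D_ev, so the equivalent IV dose is F × D_ev.
D_iv = F × D_ev = 0.15 × 50 = 7.5 mg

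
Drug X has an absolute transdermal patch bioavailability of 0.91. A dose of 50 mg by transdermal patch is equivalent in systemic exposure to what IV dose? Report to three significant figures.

Systemic exposure from an extravascular dose = F × D_ev, so the equivalent IV dose is F × D_ev.
D_iv = F × D_ev = 0.91 × 50 = 45.5 mg

D_iv = 45.5 mg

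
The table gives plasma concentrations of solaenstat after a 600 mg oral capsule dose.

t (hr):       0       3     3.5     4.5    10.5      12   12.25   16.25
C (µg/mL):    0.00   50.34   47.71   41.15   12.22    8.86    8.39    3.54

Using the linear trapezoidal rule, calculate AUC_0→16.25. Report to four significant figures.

AUC = 346.4 µg/mL·hr

Trapezoidal AUC_0→16.25:
  [0→3]: (0.00+50.34)/2 × 3 = 75.51
  [3→3.5]: (50.34+47.71)/2 × 0.5 = 24.5125
  [3.5→4.5]: (47.71+41.15)/2 × 1 = 44.43
  [4.5→10.5]: (41.15+12.22)/2 × 6 = 160.11
  [10.5→12]: (12.22+8.86)/2 × 1.5 = 15.81
  [12→12.25]: (8.86+8.39)/2 × 0.25 = 2.15625
  [12.25→16.25]: (8.39+3.54)/2 × 4 = 23.86
  Sum = 346.38875 µg/mL·hr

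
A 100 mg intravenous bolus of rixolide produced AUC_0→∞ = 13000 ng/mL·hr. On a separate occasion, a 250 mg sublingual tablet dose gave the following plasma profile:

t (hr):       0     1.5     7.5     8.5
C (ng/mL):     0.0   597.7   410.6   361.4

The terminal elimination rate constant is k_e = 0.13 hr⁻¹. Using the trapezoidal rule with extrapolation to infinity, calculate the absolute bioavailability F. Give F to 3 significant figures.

F = 0.204

Trapezoidal AUC_0→8.5 (sublingual tablet):
  [0→1.5]: (0.0+597.7)/2 × 1.5 = 448.275
  [1.5→7.5]: (597.7+410.6)/2 × 6 = 3024.9
  [7.5→8.5]: (410.6+361.4)/2 × 1 = 386.0
  Sum = 3859.175 ng/mL·hr
Tail: C_last/k_e = 361.4/0.13 = 2780.000
AUC_0→∞ (sublingual tablet) = 3859.175 + 2780.000 = 6639.175 ng/mL·hr
F = (AUC_ev/D_ev)/(AUC_iv/D_iv) = (6639.175/250)/(13000/100) = 26.5567/130 = 0.2043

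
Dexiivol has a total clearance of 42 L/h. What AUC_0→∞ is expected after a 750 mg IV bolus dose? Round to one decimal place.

AUC_0→∞ = Dose_iv / CL
        = 750 / 42 = 17.8571 mg/L·h

AUC = 17.9 mg/L·h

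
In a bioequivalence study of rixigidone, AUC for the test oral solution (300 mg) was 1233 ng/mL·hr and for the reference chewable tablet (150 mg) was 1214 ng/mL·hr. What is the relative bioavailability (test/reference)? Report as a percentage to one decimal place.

F_rel = (AUC_test/D_test) / (AUC_ref/D_ref)
      = (1233/300) / (1214/150)
      = 4.11 / 8.09333 = 0.5078 = 50.78%

F_rel = 50.8%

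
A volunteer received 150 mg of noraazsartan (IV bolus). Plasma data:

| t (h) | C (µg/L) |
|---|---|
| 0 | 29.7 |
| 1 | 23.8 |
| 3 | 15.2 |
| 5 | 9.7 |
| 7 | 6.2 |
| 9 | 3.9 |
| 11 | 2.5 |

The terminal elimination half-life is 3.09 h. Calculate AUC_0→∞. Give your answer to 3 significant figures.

AUC = 134 µg/L·h

Trapezoidal AUC_0→11:
  [0→1]: (29.7+23.8)/2 × 1 = 26.75
  [1→3]: (23.8+15.2)/2 × 2 = 39.0
  [3→5]: (15.2+9.7)/2 × 2 = 24.9
  [5→7]: (9.7+6.2)/2 × 2 = 15.9
  [7→9]: (6.2+3.9)/2 × 2 = 10.1
  [9→11]: (3.9+2.5)/2 × 2 = 6.4
  Sum = 123.05 µg/L·h
k_e = ln2 / t½ = 0.693147 / 3.09 = 0.2243 h^-1
Extrapolated tail: C_last / k_e = 2.5 / 0.2243 = 11.146
AUC_0→∞ = 123.05 + 11.146 = 134.196 µg/L·h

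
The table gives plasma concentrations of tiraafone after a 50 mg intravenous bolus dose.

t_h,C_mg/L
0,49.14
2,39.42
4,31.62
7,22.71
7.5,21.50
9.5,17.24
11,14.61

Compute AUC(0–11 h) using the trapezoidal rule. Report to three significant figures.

Trapezoidal AUC_0→11:
  [0→2]: (49.14+39.42)/2 × 2 = 88.56
  [2→4]: (39.42+31.62)/2 × 2 = 71.04
  [4→7]: (31.62+22.71)/2 × 3 = 81.495
  [7→7.5]: (22.71+21.50)/2 × 0.5 = 11.0525
  [7.5→9.5]: (21.50+17.24)/2 × 2 = 38.74
  [9.5→11]: (17.24+14.61)/2 × 1.5 = 23.8875
  Sum = 314.775 mg/L·h

AUC = 315 mg/L·h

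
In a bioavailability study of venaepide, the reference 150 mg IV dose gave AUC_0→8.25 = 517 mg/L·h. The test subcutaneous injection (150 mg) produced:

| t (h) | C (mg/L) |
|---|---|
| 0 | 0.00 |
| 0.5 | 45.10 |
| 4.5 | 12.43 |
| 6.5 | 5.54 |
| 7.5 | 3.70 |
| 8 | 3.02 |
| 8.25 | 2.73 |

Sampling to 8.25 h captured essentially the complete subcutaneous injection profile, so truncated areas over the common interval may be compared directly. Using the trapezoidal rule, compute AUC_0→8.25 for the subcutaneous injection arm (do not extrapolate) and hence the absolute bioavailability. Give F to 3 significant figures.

Trapezoidal AUC_0→8.25 (subcutaneous injection):
  [0→0.5]: (0.00+45.10)/2 × 0.5 = 11.275
  [0.5→4.5]: (45.10+12.43)/2 × 4 = 115.06
  [4.5→6.5]: (12.43+5.54)/2 × 2 = 17.97
  [6.5→7.5]: (5.54+3.70)/2 × 1 = 4.62
  [7.5→8]: (3.70+3.02)/2 × 0.5 = 1.68
  [8→8.25]: (3.02+2.73)/2 × 0.25 = 0.71875
  Sum = 151.32375 mg/L·h
F = (AUC_ev/D_ev)/(AUC_iv/D_iv) = (151.32375/150)/(517/150) = 1.008825/3.44667 = 0.2927

F = 0.293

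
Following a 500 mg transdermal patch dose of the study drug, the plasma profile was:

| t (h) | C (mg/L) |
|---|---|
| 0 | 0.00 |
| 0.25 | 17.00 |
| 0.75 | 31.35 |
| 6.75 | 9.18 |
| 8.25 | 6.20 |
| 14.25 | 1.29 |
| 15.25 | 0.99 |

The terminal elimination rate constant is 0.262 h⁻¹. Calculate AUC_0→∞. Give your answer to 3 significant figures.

Trapezoidal AUC_0→15.25:
  [0→0.25]: (0.00+17.00)/2 × 0.25 = 2.125
  [0.25→0.75]: (17.00+31.35)/2 × 0.5 = 12.0875
  [0.75→6.75]: (31.35+9.18)/2 × 6 = 121.59
  [6.75→8.25]: (9.18+6.20)/2 × 1.5 = 11.535
  [8.25→14.25]: (6.20+1.29)/2 × 6 = 22.47
  [14.25→15.25]: (1.29+0.99)/2 × 1 = 1.14
  Sum = 170.9475 mg/L·h
Extrapolated tail: C_last / k_e = 0.99 / 0.262 = 3.779
AUC_0→∞ = 170.9475 + 3.779 = 174.7265 mg/L·h

AUC = 175 mg/L·h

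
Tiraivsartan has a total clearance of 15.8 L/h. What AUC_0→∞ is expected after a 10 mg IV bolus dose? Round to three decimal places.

AUC = 0.633 mg/L·h

AUC_0→∞ = Dose_iv / CL
        = 10 / 15.8 = 0.632911 mg/L·h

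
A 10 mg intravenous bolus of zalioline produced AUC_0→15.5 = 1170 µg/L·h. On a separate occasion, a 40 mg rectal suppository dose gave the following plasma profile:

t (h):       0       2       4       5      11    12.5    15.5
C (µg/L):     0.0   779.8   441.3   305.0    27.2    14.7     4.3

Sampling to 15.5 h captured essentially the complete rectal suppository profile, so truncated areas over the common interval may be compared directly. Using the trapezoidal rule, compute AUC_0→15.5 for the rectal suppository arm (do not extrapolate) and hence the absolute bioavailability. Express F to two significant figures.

Trapezoidal AUC_0→15.5 (rectal suppository):
  [0→2]: (0.0+779.8)/2 × 2 = 779.8
  [2→4]: (779.8+441.3)/2 × 2 = 1221.1
  [4→5]: (441.3+305.0)/2 × 1 = 373.15
  [5→11]: (305.0+27.2)/2 × 6 = 996.6
  [11→12.5]: (27.2+14.7)/2 × 1.5 = 31.425
  [12.5→15.5]: (14.7+4.3)/2 × 3 = 28.5
  Sum = 3430.575 µg/L·h
F = (AUC_ev/D_ev)/(AUC_iv/D_iv) = (3430.575/40)/(1170/10) = 85.764375/117 = 0.7330

F = 0.73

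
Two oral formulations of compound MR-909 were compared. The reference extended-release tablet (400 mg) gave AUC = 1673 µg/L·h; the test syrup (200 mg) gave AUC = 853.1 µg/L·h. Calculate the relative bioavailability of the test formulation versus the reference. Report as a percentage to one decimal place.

F_rel = 102.0%

F_rel = (AUC_test/D_test) / (AUC_ref/D_ref)
      = (853.1/200) / (1673/400)
      = 4.2655 / 4.1825 = 1.0198 = 101.98%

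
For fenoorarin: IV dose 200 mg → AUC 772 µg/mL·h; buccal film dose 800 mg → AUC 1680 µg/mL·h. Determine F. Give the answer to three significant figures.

F = (AUC_ev / D_ev) / (AUC_iv / D_iv)
  = (1680/800) / (772/200)
  = 2.1 / 3.86 = 0.5440

F = 0.544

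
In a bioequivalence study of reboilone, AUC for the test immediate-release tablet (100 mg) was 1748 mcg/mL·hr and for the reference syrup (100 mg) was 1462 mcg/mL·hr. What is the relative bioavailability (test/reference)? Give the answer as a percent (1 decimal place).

F_rel = (AUC_test/D_test) / (AUC_ref/D_ref)
      = (1748/100) / (1462/100)
      = 17.48 / 14.62 = 1.1956 = 119.56%

F_rel = 119.6%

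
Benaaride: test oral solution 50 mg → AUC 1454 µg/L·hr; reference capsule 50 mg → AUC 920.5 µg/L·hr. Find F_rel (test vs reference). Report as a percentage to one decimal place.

F_rel = (AUC_test/D_test) / (AUC_ref/D_ref)
      = (1454/50) / (920.5/50)
      = 29.08 / 18.41 = 1.5796 = 157.96%

F_rel = 158.0%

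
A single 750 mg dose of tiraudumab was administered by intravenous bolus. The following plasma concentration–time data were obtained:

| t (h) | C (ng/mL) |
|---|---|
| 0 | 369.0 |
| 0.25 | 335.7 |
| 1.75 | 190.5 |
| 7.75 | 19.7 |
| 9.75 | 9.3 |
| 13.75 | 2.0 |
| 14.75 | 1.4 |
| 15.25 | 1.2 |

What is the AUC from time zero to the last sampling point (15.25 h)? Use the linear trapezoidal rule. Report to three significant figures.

AUC = 1170 ng/mL·h

Trapezoidal AUC_0→15.25:
  [0→0.25]: (369.0+335.7)/2 × 0.25 = 88.0875
  [0.25→1.75]: (335.7+190.5)/2 × 1.5 = 394.65
  [1.75→7.75]: (190.5+19.7)/2 × 6 = 630.6
  [7.75→9.75]: (19.7+9.3)/2 × 2 = 29.0
  [9.75→13.75]: (9.3+2.0)/2 × 4 = 22.6
  [13.75→14.75]: (2.0+1.4)/2 × 1 = 1.7
  [14.75→15.25]: (1.4+1.2)/2 × 0.5 = 0.65
  Sum = 1167.2875 ng/mL·h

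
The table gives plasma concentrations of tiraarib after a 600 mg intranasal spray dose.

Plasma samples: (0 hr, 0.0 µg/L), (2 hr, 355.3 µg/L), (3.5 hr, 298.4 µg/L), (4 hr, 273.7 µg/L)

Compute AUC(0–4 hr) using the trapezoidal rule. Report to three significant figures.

AUC = 989 µg/L·hr

Trapezoidal AUC_0→4:
  [0→2]: (0.0+355.3)/2 × 2 = 355.3
  [2→3.5]: (355.3+298.4)/2 × 1.5 = 490.275
  [3.5→4]: (298.4+273.7)/2 × 0.5 = 143.025
  Sum = 988.6 µg/L·hr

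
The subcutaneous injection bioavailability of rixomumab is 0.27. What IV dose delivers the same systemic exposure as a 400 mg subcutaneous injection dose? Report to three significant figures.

D_iv = 108 mg

Systemic exposure from an extravascular dose = F × D_ev, so the equivalent IV dose is F × D_ev.
D_iv = F × D_ev = 0.27 × 400 = 108 mg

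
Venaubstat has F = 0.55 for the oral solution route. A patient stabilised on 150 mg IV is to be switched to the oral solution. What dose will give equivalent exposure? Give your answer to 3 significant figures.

D_oral = 273 mg

For equal systemic exposure: F × D_ev = D_iv
D_ev = D_iv / F = 150 / 0.55 = 272.727 mg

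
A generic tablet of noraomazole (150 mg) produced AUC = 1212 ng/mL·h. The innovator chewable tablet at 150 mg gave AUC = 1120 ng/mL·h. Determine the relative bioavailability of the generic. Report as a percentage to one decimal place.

F_rel = 108.2%

F_rel = (AUC_test/D_test) / (AUC_ref/D_ref)
      = (1212/150) / (1120/150)
      = 8.08 / 7.46667 = 1.0821 = 108.21%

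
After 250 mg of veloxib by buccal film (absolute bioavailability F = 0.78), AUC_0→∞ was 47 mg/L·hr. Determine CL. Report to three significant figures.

CL = 4.15 L/hr

CL = F × Dose / AUC_0→∞
   = 0.78 × 250 / 47 = 4.14894 L/hr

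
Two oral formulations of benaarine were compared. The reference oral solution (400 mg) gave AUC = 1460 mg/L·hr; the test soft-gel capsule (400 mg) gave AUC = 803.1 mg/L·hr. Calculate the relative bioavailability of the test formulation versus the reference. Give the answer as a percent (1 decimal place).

F_rel = 55.0%

F_rel = (AUC_test/D_test) / (AUC_ref/D_ref)
      = (803.1/400) / (1460/400)
      = 2.00775 / 3.65 = 0.5501 = 55.01%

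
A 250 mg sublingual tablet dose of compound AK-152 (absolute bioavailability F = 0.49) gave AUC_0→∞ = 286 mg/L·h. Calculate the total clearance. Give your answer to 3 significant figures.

CL = F × Dose / AUC_0→∞
   = 0.49 × 250 / 286 = 0.428322 L/h

CL = 0.428 L/h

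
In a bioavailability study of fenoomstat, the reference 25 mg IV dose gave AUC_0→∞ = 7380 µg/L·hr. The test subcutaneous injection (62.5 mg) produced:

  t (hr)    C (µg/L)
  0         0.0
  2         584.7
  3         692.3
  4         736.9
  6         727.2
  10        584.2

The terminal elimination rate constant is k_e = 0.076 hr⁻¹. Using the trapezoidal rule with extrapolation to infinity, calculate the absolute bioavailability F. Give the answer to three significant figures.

F = 0.743

Trapezoidal AUC_0→10 (subcutaneous injection):
  [0→2]: (0.0+584.7)/2 × 2 = 584.7
  [2→3]: (584.7+692.3)/2 × 1 = 638.5
  [3→4]: (692.3+736.9)/2 × 1 = 714.6
  [4→6]: (736.9+727.2)/2 × 2 = 1464.1
  [6→10]: (727.2+584.2)/2 × 4 = 2622.8
  Sum = 6024.7 µg/L·hr
Tail: C_last/k_e = 584.2/0.076 = 7686.842
AUC_0→∞ (subcutaneous injection) = 6024.7 + 7686.842 = 13711.542 µg/L·hr
F = (AUC_ev/D_ev)/(AUC_iv/D_iv) = (13711.542/62.5)/(7380/25) = 219.385/295.2 = 0.7432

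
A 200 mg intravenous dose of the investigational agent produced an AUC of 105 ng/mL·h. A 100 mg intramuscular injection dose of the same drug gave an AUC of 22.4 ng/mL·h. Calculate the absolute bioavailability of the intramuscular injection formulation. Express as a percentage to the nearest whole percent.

F = 43%

F = (AUC_ev / D_ev) / (AUC_iv / D_iv)
  = (22.4/100) / (105/200)
  = 0.224 / 0.525 = 0.4267
  = 42.67%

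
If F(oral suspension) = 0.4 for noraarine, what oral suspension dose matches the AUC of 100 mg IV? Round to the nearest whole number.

For equal systemic exposure: F × D_ev = D_iv
D_ev = D_iv / F = 100 / 0.4 = 250 mg

D_oral = 250 mg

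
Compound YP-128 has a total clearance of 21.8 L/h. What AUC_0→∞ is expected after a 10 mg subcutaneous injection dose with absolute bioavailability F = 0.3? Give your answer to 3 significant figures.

AUC = 0.138 mg/L·h

AUC_0→∞ = F × Dose / CL
        = 0.3 × 10 / 21.8 = 0.137615 mg/L·h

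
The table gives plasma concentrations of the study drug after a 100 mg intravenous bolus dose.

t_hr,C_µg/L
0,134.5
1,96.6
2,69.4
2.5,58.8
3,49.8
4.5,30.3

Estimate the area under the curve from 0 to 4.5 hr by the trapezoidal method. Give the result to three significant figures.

AUC = 318 µg/L·hr

Trapezoidal AUC_0→4.5:
  [0→1]: (134.5+96.6)/2 × 1 = 115.55
  [1→2]: (96.6+69.4)/2 × 1 = 83.0
  [2→2.5]: (69.4+58.8)/2 × 0.5 = 32.05
  [2.5→3]: (58.8+49.8)/2 × 0.5 = 27.15
  [3→4.5]: (49.8+30.3)/2 × 1.5 = 60.075
  Sum = 317.825 µg/L·hr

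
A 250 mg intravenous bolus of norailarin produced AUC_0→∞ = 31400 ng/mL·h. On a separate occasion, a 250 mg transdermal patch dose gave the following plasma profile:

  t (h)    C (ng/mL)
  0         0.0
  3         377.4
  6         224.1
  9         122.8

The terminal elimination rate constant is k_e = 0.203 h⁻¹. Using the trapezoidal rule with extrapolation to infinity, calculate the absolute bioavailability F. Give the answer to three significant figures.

F = 0.0826

Trapezoidal AUC_0→9 (transdermal patch):
  [0→3]: (0.0+377.4)/2 × 3 = 566.1
  [3→6]: (377.4+224.1)/2 × 3 = 902.25
  [6→9]: (224.1+122.8)/2 × 3 = 520.35
  Sum = 1988.7 ng/mL·h
Tail: C_last/k_e = 122.8/0.203 = 604.926
AUC_0→∞ (transdermal patch) = 1988.7 + 604.926 = 2593.626 ng/mL·h
F = (AUC_ev/D_ev)/(AUC_iv/D_iv) = (2593.626/250)/(31400/250) = 10.374504/125.6 = 0.0826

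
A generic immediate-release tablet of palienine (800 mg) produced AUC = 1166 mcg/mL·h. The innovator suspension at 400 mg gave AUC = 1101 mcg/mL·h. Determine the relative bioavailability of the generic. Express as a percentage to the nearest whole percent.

F_rel = 53%

F_rel = (AUC_test/D_test) / (AUC_ref/D_ref)
      = (1166/800) / (1101/400)
      = 1.4575 / 2.7525 = 0.5295 = 52.95%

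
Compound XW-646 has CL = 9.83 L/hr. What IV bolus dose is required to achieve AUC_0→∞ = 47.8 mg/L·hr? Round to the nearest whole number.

Dose_iv = CL × AUC_0→∞
     = 9.83 × 47.8 = 469.874 mg

Dose = 470 mg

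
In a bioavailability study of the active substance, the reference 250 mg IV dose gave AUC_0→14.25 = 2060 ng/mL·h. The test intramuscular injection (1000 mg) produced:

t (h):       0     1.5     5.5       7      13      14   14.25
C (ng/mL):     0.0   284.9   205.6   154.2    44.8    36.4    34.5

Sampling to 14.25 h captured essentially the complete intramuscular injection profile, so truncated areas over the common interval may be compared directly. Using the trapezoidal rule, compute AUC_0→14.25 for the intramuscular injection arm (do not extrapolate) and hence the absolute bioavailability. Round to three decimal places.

F = 0.256

Trapezoidal AUC_0→14.25 (intramuscular injection):
  [0→1.5]: (0.0+284.9)/2 × 1.5 = 213.675
  [1.5→5.5]: (284.9+205.6)/2 × 4 = 981.0
  [5.5→7]: (205.6+154.2)/2 × 1.5 = 269.85
  [7→13]: (154.2+44.8)/2 × 6 = 597.0
  [13→14]: (44.8+36.4)/2 × 1 = 40.6
  [14→14.25]: (36.4+34.5)/2 × 0.25 = 8.8625
  Sum = 2110.9875 ng/mL·h
F = (AUC_ev/D_ev)/(AUC_iv/D_iv) = (2110.9875/1000)/(2060/250) = 2.1109875/8.24 = 0.2562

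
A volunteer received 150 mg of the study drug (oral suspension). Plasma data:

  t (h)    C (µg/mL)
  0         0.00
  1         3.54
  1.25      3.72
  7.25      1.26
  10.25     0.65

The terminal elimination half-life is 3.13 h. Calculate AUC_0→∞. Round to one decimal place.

AUC = 23.4 µg/mL·h

Trapezoidal AUC_0→10.25:
  [0→1]: (0.00+3.54)/2 × 1 = 1.77
  [1→1.25]: (3.54+3.72)/2 × 0.25 = 0.9075
  [1.25→7.25]: (3.72+1.26)/2 × 6 = 14.94
  [7.25→10.25]: (1.26+0.65)/2 × 3 = 2.865
  Sum = 20.4825 µg/mL·h
k_e = ln2 / t½ = 0.693147 / 3.13 = 0.2215 h^-1
Extrapolated tail: C_last / k_e = 0.65 / 0.2215 = 2.935
AUC_0→∞ = 20.4825 + 2.935 = 23.4175 µg/mL·h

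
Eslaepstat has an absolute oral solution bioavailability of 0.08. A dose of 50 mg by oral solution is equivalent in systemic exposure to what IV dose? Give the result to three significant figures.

D_iv = 4.00 mg

Systemic exposure from an extravascular dose = F × D_ev, so the equivalent IV dose is F × D_ev.
D_iv = F × D_ev = 0.08 × 50 = 4 mg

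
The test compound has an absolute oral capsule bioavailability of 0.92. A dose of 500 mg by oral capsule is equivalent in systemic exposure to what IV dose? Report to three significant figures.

D_iv = 460 mg

Systemic exposure from an extravascular dose = F × D_ev, so the equivalent IV dose is F × D_ev.
D_iv = F × D_ev = 0.92 × 500 = 460 mg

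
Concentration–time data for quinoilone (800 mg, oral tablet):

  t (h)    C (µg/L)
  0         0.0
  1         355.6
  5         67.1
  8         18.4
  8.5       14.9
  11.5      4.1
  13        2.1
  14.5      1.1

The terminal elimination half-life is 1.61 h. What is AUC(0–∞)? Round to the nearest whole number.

AUC = 1198 µg/L·h

Trapezoidal AUC_0→14.5:
  [0→1]: (0.0+355.6)/2 × 1 = 177.8
  [1→5]: (355.6+67.1)/2 × 4 = 845.4
  [5→8]: (67.1+18.4)/2 × 3 = 128.25
  [8→8.5]: (18.4+14.9)/2 × 0.5 = 8.325
  [8.5→11.5]: (14.9+4.1)/2 × 3 = 28.5
  [11.5→13]: (4.1+2.1)/2 × 1.5 = 4.65
  [13→14.5]: (2.1+1.1)/2 × 1.5 = 2.4
  Sum = 1195.325 µg/L·h
k_e = ln2 / t½ = 0.693147 / 1.61 = 0.4305 h^-1
Extrapolated tail: C_last / k_e = 1.1 / 0.4305 = 2.555
AUC_0→∞ = 1195.325 + 2.555 = 1197.88 µg/L·h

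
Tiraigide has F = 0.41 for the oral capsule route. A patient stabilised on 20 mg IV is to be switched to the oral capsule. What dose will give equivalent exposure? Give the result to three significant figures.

For equal systemic exposure: F × D_ev = D_iv
D_ev = D_iv / F = 20 / 0.41 = 48.7805 mg

D_oral = 48.8 mg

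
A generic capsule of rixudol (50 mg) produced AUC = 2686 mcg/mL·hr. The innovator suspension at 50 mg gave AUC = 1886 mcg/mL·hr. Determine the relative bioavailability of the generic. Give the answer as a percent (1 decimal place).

F_rel = 142.4%

F_rel = (AUC_test/D_test) / (AUC_ref/D_ref)
      = (2686/50) / (1886/50)
      = 53.72 / 37.72 = 1.4242 = 142.42%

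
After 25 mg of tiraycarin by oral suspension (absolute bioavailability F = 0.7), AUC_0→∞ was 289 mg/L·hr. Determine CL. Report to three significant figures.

CL = F × Dose / AUC_0→∞
   = 0.7 × 25 / 289 = 0.0605536 L/hr

CL = 0.0606 L/hr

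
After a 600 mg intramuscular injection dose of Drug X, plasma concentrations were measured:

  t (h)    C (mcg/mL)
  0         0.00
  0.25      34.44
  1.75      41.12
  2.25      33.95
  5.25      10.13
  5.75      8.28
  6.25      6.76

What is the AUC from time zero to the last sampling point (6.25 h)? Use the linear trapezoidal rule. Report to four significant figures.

AUC = 154.2 mcg/mL·h

Trapezoidal AUC_0→6.25:
  [0→0.25]: (0.00+34.44)/2 × 0.25 = 4.305
  [0.25→1.75]: (34.44+41.12)/2 × 1.5 = 56.67
  [1.75→2.25]: (41.12+33.95)/2 × 0.5 = 18.7675
  [2.25→5.25]: (33.95+10.13)/2 × 3 = 66.12
  [5.25→5.75]: (10.13+8.28)/2 × 0.5 = 4.6025
  [5.75→6.25]: (8.28+6.76)/2 × 0.5 = 3.76
  Sum = 154.225 mcg/mL·h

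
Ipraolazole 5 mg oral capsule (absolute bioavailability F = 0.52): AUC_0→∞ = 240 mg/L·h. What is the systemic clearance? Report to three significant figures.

CL = F × Dose / AUC_0→∞
   = 0.52 × 5 / 240 = 0.0108333 L/h

CL = 0.0108 L/h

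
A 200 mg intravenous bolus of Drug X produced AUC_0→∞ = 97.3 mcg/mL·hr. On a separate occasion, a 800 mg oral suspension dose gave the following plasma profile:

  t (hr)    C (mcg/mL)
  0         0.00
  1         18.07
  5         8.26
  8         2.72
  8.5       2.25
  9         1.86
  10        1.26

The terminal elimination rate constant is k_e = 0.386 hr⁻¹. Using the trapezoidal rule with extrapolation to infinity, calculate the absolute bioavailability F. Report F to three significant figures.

F = 0.219

Trapezoidal AUC_0→10 (oral suspension):
  [0→1]: (0.00+18.07)/2 × 1 = 9.035
  [1→5]: (18.07+8.26)/2 × 4 = 52.66
  [5→8]: (8.26+2.72)/2 × 3 = 16.47
  [8→8.5]: (2.72+2.25)/2 × 0.5 = 1.2425
  [8.5→9]: (2.25+1.86)/2 × 0.5 = 1.0275
  [9→10]: (1.86+1.26)/2 × 1 = 1.56
  Sum = 81.995 mcg/mL·hr
Tail: C_last/k_e = 1.26/0.386 = 3.264
AUC_0→∞ (oral suspension) = 81.995 + 3.264 = 85.259 mcg/mL·hr
F = (AUC_ev/D_ev)/(AUC_iv/D_iv) = (85.259/800)/(97.3/200) = 0.10657375/0.4865 = 0.2191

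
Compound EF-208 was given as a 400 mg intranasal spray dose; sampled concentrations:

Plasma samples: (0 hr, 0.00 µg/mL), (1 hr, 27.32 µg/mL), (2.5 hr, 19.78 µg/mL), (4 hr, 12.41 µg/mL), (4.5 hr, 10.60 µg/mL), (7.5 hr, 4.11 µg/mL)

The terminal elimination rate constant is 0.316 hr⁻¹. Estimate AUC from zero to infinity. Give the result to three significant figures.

AUC = 114 µg/mL·hr

Trapezoidal AUC_0→7.5:
  [0→1]: (0.00+27.32)/2 × 1 = 13.66
  [1→2.5]: (27.32+19.78)/2 × 1.5 = 35.325
  [2.5→4]: (19.78+12.41)/2 × 1.5 = 24.1425
  [4→4.5]: (12.41+10.60)/2 × 0.5 = 5.7525
  [4.5→7.5]: (10.60+4.11)/2 × 3 = 22.065
  Sum = 100.945 µg/mL·hr
Extrapolated tail: C_last / k_e = 4.11 / 0.316 = 13.006
AUC_0→∞ = 100.945 + 13.006 = 113.951 µg/mL·hr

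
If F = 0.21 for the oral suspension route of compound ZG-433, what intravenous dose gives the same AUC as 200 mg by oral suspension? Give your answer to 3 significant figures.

Systemic exposure from an extravascular dose = F × D_ev, so the equivalent IV dose is F × D_ev.
D_iv = F × D_ev = 0.21 × 200 = 42 mg

D_iv = 42.0 mg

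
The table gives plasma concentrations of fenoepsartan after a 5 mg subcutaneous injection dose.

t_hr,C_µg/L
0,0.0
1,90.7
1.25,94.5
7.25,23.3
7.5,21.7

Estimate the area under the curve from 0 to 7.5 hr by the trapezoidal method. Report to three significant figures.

Trapezoidal AUC_0→7.5:
  [0→1]: (0.0+90.7)/2 × 1 = 45.35
  [1→1.25]: (90.7+94.5)/2 × 0.25 = 23.15
  [1.25→7.25]: (94.5+23.3)/2 × 6 = 353.4
  [7.25→7.5]: (23.3+21.7)/2 × 0.25 = 5.625
  Sum = 427.525 µg/L·hr

AUC = 428 µg/L·hr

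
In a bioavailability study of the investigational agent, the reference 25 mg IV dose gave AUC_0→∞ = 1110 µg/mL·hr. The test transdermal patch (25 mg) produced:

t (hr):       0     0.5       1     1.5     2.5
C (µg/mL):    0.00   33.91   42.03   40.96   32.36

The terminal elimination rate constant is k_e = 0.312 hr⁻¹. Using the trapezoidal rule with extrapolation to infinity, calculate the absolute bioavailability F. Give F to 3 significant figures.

F = 0.170

Trapezoidal AUC_0→2.5 (transdermal patch):
  [0→0.5]: (0.00+33.91)/2 × 0.5 = 8.4775
  [0.5→1]: (33.91+42.03)/2 × 0.5 = 18.985
  [1→1.5]: (42.03+40.96)/2 × 0.5 = 20.7475
  [1.5→2.5]: (40.96+32.36)/2 × 1 = 36.66
  Sum = 84.87 µg/mL·hr
Tail: C_last/k_e = 32.36/0.312 = 103.718
AUC_0→∞ (transdermal patch) = 84.87 + 103.718 = 188.588 µg/mL·hr
F = (AUC_ev/D_ev)/(AUC_iv/D_iv) = (188.588/25)/(1110/25) = 7.54352/44.4 = 0.1699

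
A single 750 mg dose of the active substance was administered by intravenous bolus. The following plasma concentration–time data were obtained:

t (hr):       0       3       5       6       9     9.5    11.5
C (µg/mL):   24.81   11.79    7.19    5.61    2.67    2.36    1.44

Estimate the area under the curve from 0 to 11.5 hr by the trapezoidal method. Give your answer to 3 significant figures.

Trapezoidal AUC_0→11.5:
  [0→3]: (24.81+11.79)/2 × 3 = 54.9
  [3→5]: (11.79+7.19)/2 × 2 = 18.98
  [5→6]: (7.19+5.61)/2 × 1 = 6.4
  [6→9]: (5.61+2.67)/2 × 3 = 12.42
  [9→9.5]: (2.67+2.36)/2 × 0.5 = 1.2575
  [9.5→11.5]: (2.36+1.44)/2 × 2 = 3.8
  Sum = 97.7575 µg/mL·hr

AUC = 97.8 µg/mL·hr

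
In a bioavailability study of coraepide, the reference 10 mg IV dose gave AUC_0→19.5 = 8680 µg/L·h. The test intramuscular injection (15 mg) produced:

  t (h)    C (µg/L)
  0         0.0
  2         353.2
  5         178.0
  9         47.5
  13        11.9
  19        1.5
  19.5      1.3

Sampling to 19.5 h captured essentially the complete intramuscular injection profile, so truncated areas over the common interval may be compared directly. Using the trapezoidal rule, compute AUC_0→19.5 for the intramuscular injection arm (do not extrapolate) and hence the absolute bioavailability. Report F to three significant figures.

Trapezoidal AUC_0→19.5 (intramuscular injection):
  [0→2]: (0.0+353.2)/2 × 2 = 353.2
  [2→5]: (353.2+178.0)/2 × 3 = 796.8
  [5→9]: (178.0+47.5)/2 × 4 = 451.0
  [9→13]: (47.5+11.9)/2 × 4 = 118.8
  [13→19]: (11.9+1.5)/2 × 6 = 40.2
  [19→19.5]: (1.5+1.3)/2 × 0.5 = 0.7
  Sum = 1760.7 µg/L·h
F = (AUC_ev/D_ev)/(AUC_iv/D_iv) = (1760.7/15)/(8680/10) = 117.38/868 = 0.1352

F = 0.135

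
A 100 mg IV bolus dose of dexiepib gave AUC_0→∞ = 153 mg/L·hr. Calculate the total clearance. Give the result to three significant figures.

CL = Dose_iv / AUC_0→∞
   = 100 / 153 = 0.653595 L/hr

CL = 0.654 L/hr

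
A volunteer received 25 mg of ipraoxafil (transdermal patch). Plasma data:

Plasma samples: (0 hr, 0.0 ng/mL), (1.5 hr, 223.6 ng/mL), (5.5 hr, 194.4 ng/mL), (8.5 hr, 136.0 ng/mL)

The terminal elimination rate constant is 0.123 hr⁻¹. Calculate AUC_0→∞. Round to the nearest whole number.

AUC = 2605 ng/mL·hr

Trapezoidal AUC_0→8.5:
  [0→1.5]: (0.0+223.6)/2 × 1.5 = 167.7
  [1.5→5.5]: (223.6+194.4)/2 × 4 = 836.0
  [5.5→8.5]: (194.4+136.0)/2 × 3 = 495.6
  Sum = 1499.3 ng/mL·hr
Extrapolated tail: C_last / k_e = 136.0 / 0.123 = 1105.691
AUC_0→∞ = 1499.3 + 1105.691 = 2604.991 ng/mL·hr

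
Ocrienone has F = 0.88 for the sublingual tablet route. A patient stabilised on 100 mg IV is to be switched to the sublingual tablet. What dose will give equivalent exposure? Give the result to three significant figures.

D_sublingual = 114 mg

For equal systemic exposure: F × D_ev = D_iv
D_ev = D_iv / F = 100 / 0.88 = 113.636 mg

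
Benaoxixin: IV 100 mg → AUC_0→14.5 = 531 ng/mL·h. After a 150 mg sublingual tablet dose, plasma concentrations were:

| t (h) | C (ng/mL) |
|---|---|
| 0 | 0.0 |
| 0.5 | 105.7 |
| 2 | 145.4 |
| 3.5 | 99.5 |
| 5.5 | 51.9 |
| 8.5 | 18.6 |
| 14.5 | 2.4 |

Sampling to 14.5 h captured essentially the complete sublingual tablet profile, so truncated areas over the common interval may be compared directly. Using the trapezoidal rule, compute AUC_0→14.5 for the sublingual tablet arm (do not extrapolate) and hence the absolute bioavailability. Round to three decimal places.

Trapezoidal AUC_0→14.5 (sublingual tablet):
  [0→0.5]: (0.0+105.7)/2 × 0.5 = 26.425
  [0.5→2]: (105.7+145.4)/2 × 1.5 = 188.325
  [2→3.5]: (145.4+99.5)/2 × 1.5 = 183.675
  [3.5→5.5]: (99.5+51.9)/2 × 2 = 151.4
  [5.5→8.5]: (51.9+18.6)/2 × 3 = 105.75
  [8.5→14.5]: (18.6+2.4)/2 × 6 = 63.0
  Sum = 718.575 ng/mL·h
F = (AUC_ev/D_ev)/(AUC_iv/D_iv) = (718.575/150)/(531/100) = 4.7905/5.31 = 0.9022

F = 0.902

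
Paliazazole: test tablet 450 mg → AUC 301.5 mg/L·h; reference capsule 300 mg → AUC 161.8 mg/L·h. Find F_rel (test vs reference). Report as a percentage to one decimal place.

F_rel = (AUC_test/D_test) / (AUC_ref/D_ref)
      = (301.5/450) / (161.8/300)
      = 0.67 / 0.539333 = 1.2423 = 124.23%

F_rel = 124.2%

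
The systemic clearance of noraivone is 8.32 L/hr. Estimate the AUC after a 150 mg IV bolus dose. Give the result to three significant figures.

AUC = 18.0 mg/L·hr

AUC_0→∞ = Dose_iv / CL
        = 150 / 8.32 = 18.0288 mg/L·hr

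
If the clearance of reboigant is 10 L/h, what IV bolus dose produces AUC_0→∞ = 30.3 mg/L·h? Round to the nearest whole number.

Dose_iv = CL × AUC_0→∞
     = 10 × 30.3 = 303 mg

Dose = 303 mg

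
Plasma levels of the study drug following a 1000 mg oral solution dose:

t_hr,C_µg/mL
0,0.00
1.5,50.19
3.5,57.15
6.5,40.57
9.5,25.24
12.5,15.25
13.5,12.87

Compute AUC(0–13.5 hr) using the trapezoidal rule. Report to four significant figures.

AUC = 465.1 µg/mL·hr

Trapezoidal AUC_0→13.5:
  [0→1.5]: (0.00+50.19)/2 × 1.5 = 37.6425
  [1.5→3.5]: (50.19+57.15)/2 × 2 = 107.34
  [3.5→6.5]: (57.15+40.57)/2 × 3 = 146.58
  [6.5→9.5]: (40.57+25.24)/2 × 3 = 98.715
  [9.5→12.5]: (25.24+15.25)/2 × 3 = 60.735
  [12.5→13.5]: (15.25+12.87)/2 × 1 = 14.06
  Sum = 465.0725 µg/mL·hr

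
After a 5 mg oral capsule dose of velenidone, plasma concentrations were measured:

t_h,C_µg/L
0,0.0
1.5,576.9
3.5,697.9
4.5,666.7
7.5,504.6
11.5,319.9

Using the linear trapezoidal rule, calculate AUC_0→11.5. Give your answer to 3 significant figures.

Trapezoidal AUC_0→11.5:
  [0→1.5]: (0.0+576.9)/2 × 1.5 = 432.675
  [1.5→3.5]: (576.9+697.9)/2 × 2 = 1274.8
  [3.5→4.5]: (697.9+666.7)/2 × 1 = 682.3
  [4.5→7.5]: (666.7+504.6)/2 × 3 = 1756.95
  [7.5→11.5]: (504.6+319.9)/2 × 4 = 1649.0
  Sum = 5795.725 µg/L·h

AUC = 5800 µg/L·h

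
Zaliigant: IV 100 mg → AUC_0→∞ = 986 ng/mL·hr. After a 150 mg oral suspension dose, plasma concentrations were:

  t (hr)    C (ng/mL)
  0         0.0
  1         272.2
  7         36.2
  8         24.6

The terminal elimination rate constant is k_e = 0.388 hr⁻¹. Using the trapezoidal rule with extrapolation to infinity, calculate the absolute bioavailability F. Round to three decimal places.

F = 0.781

Trapezoidal AUC_0→8 (oral suspension):
  [0→1]: (0.0+272.2)/2 × 1 = 136.1
  [1→7]: (272.2+36.2)/2 × 6 = 925.2
  [7→8]: (36.2+24.6)/2 × 1 = 30.4
  Sum = 1091.7 ng/mL·hr
Tail: C_last/k_e = 24.6/0.388 = 63.402
AUC_0→∞ (oral suspension) = 1091.7 + 63.402 = 1155.102 ng/mL·hr
F = (AUC_ev/D_ev)/(AUC_iv/D_iv) = (1155.102/150)/(986/100) = 7.70068/9.86 = 0.7810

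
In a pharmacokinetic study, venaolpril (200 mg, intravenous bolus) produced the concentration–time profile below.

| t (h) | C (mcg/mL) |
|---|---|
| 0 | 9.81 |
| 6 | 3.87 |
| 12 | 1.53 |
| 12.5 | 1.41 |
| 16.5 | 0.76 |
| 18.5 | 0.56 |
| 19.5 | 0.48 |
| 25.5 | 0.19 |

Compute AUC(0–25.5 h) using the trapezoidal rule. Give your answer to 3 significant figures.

AUC = 66.2 mcg/mL·h

Trapezoidal AUC_0→25.5:
  [0→6]: (9.81+3.87)/2 × 6 = 41.04
  [6→12]: (3.87+1.53)/2 × 6 = 16.2
  [12→12.5]: (1.53+1.41)/2 × 0.5 = 0.735
  [12.5→16.5]: (1.41+0.76)/2 × 4 = 4.34
  [16.5→18.5]: (0.76+0.56)/2 × 2 = 1.32
  [18.5→19.5]: (0.56+0.48)/2 × 1 = 0.52
  [19.5→25.5]: (0.48+0.19)/2 × 6 = 2.01
  Sum = 66.165 mcg/mL·h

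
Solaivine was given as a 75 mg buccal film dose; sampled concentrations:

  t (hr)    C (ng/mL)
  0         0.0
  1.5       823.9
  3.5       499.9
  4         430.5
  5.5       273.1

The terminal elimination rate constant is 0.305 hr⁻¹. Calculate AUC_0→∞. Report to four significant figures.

AUC = 3597 ng/mL·hr

Trapezoidal AUC_0→5.5:
  [0→1.5]: (0.0+823.9)/2 × 1.5 = 617.925
  [1.5→3.5]: (823.9+499.9)/2 × 2 = 1323.8
  [3.5→4]: (499.9+430.5)/2 × 0.5 = 232.6
  [4→5.5]: (430.5+273.1)/2 × 1.5 = 527.7
  Sum = 2702.025 ng/mL·hr
Extrapolated tail: C_last / k_e = 273.1 / 0.305 = 895.410
AUC_0→∞ = 2702.025 + 895.410 = 3597.435 ng/mL·hr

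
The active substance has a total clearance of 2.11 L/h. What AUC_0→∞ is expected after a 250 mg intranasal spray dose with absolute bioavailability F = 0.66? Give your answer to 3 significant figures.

AUC = 78.2 mg/L·h

AUC_0→∞ = F × Dose / CL
        = 0.66 × 250 / 2.11 = 78.1991 mg/L·h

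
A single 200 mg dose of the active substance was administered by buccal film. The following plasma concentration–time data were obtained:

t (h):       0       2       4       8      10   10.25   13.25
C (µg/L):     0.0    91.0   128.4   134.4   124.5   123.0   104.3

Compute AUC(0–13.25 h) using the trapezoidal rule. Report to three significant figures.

Trapezoidal AUC_0→13.25:
  [0→2]: (0.0+91.0)/2 × 2 = 91.0
  [2→4]: (91.0+128.4)/2 × 2 = 219.4
  [4→8]: (128.4+134.4)/2 × 4 = 525.6
  [8→10]: (134.4+124.5)/2 × 2 = 258.9
  [10→10.25]: (124.5+123.0)/2 × 0.25 = 30.9375
  [10.25→13.25]: (123.0+104.3)/2 × 3 = 340.95
  Sum = 1466.7875 µg/L·h

AUC = 1470 µg/L·h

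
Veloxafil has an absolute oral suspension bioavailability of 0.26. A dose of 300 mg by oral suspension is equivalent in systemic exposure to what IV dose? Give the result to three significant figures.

D_iv = 78.0 mg

Systemic exposure from an extravascular dose = F × D_ev, so the equivalent IV dose is F × D_ev.
D_iv = F × D_ev = 0.26 × 300 = 78 mg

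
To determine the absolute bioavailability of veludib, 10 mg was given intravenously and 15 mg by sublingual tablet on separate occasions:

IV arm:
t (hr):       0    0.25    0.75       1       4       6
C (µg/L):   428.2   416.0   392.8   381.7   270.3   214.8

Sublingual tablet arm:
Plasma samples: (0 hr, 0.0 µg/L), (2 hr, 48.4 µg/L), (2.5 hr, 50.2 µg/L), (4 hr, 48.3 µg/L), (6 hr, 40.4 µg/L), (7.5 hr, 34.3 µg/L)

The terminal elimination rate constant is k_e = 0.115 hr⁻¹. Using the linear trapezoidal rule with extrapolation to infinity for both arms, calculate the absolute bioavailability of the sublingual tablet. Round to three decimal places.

Trapezoidal AUC_0→6 (IV):
  [0→0.25]: (428.2+416.0)/2 × 0.25 = 105.525
  [0.25→0.75]: (416.0+392.8)/2 × 0.5 = 202.2
  [0.75→1]: (392.8+381.7)/2 × 0.25 = 96.8125
  [1→4]: (381.7+270.3)/2 × 3 = 978.0
  [4→6]: (270.3+214.8)/2 × 2 = 485.1
  Sum = 1867.6375 µg/L·hr
IV tail: 214.8/0.115 = 1867.826; AUC_iv,0→∞ = 1867.6375 + 1867.826 = 3735.4635 µg/L·hr
Trapezoidal AUC_0→7.5 (sublingual tablet):
  [0→2]: (0.0+48.4)/2 × 2 = 48.4
  [2→2.5]: (48.4+50.2)/2 × 0.5 = 24.65
  [2.5→4]: (50.2+48.3)/2 × 1.5 = 73.875
  [4→6]: (48.3+40.4)/2 × 2 = 88.7
  [6→7.5]: (40.4+34.3)/2 × 1.5 = 56.025
  Sum = 291.65 µg/L·hr
sublingual tablet tail: 34.3/0.115 = 298.261; AUC_ev,0→∞ = 291.65 + 298.261 = 589.911 µg/L·hr
F = (AUC_ev/D_ev)/(AUC_iv/D_iv) = (589.911/15)/(3735.4635/10) = 39.3274/373.54635 = 0.1053

F = 0.105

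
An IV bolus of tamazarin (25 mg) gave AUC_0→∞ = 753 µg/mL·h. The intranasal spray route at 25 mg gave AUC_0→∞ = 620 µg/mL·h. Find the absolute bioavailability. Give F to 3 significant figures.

F = (AUC_ev / D_ev) / (AUC_iv / D_iv)
  = (620/25) / (753/25)
  = 24.8 / 30.12 = 0.8234

F = 0.823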